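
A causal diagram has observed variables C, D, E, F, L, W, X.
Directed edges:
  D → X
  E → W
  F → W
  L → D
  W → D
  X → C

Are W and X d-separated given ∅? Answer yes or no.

Bayes-Ball from W | ∅ reaches {C,D,E,F,X}.
X ∈ reach(W|∅) ⇒ W ⊥̸ X | ∅.

No — W and X are d-connected given ∅.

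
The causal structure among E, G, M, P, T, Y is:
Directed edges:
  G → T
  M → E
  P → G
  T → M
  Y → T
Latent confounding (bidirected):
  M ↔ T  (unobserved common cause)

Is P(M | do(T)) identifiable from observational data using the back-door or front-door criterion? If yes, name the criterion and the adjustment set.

P(M|do(T)): not identifiable (no BD/FD set).

desc(T)\{T}={E,M}; candidates ⊆ {G,P,Y}.
T↔M: latent back-door arc(s) into T.
size 0: {}; under {} T still reaches {E,G,M,P,Y} ∋ M.
size 1: {G}, {P}, {Y}; under {G} T still reaches {E,M,Y} ∋ M.
size 2: {G,P}, {G,Y}, {P,Y}; under {G,P} T still reaches {E,M,Y} ∋ M.
T↔M cannot be blocked by any observed set — no back-door set.
No mediator lies on a directed T→…→M path.
Neither criterion identifies P(M|do(T)) in this graph.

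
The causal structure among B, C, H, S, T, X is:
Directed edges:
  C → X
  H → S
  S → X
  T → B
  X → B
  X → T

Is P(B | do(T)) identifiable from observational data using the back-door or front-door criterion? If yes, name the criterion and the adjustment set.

desc(T)\{T}={B}; candidates ⊆ {C,H,S,X}.
size 0: {}; under {} T still reaches {B,C,H,S,X} ∋ B.
{X}: T⊥B given {X} in G with T→· removed — back-door holds.
P(B|do(T)) = Σ_{X} P(B|T,X)·P(X).

P(B|do(T)): backdoor, adjust for {X}.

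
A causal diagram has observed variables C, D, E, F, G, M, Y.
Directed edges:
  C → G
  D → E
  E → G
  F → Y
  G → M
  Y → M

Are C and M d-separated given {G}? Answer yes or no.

Yes — C ⊥ M | {G}.

Bayes-Ball from C | {G} reaches {D,E}.
M ∉ reach(C|{G}) ⇒ C ⊥ M | {G}.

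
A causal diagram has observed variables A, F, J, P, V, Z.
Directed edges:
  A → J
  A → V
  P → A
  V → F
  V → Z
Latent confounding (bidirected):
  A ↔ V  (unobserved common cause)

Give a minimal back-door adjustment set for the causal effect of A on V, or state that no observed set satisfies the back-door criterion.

desc(A)\{A}={F,J,V,Z}; candidates ⊆ {P}.
A↔V: latent back-door arc(s) into A.
size 0: {}; under {} A still reaches {F,P,V,Z} ∋ V.
size 1: {P}; under {P} A still reaches {F,V,Z} ∋ V.
A↔V cannot be blocked by any observed set — no back-door set.

A→V: no observed back-door set.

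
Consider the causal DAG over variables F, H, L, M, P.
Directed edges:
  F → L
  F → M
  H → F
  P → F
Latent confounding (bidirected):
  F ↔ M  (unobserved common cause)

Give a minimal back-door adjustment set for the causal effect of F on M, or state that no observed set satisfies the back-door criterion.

F→M: no observed back-door set.

desc(F)\{F}={L,M}; candidates ⊆ {H,P}.
F↔M: latent back-door arc(s) into F.
size 0: {}; under {} F still reaches {H,M,P} ∋ M.
size 1: {H}, {P}; under {H} F still reaches {M,P} ∋ M.
size 2: {H,P}; under {H,P} F still reaches {M} ∋ M.
F↔M cannot be blocked by any observed set — no back-door set.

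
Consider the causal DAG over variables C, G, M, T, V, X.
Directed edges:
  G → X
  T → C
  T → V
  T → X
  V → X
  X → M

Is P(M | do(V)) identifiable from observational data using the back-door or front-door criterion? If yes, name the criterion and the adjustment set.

desc(V)\{V}={M,X}; candidates ⊆ {C,G,T}.
size 0: {}; under {} V still reaches {C,M,T,X} ∋ M.
{T}: V⊥M given {T} in G with V→· removed — back-door holds.
P(M|do(V)) = Σ_{T} P(M|V,T)·P(T).

P(M|do(V)): backdoor, adjust for {T}.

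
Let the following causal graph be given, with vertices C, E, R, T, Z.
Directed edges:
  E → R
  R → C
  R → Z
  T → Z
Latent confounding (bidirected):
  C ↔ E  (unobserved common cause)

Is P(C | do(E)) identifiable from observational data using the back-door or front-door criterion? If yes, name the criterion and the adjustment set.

desc(E)\{E}={C,R,Z}; candidates ⊆ {T}.
E↔C: latent back-door arc(s) into E.
size 0: {}; under {} E still reaches {C} ∋ C.
size 1: {T}; under {T} E still reaches {C} ∋ C.
E↔C cannot be blocked by any observed set — no back-door set.
{R}: (i) intercepts every directed E→C path; (ii) no back-door E→{R}; (iii) {E} blocks every back-door {R}→C. Front-door holds.
P(C|do(E)) = Σ_{R} P(R|E) Σ_{E'} P(C|R,E')P(E').

P(C|do(E)): frontdoor, adjust for {R}.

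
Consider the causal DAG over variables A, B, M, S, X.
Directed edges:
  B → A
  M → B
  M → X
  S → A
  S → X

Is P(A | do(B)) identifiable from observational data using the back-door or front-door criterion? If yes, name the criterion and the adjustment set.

P(A|do(B)): backdoor, adjust for ∅.

desc(B)\{B}={A}; candidates ⊆ {M,S,X}.
∅: B⊥A given ∅ in G with B→· removed — back-door holds.
P(A|do(B)) = P(A|B) — no adjustment needed.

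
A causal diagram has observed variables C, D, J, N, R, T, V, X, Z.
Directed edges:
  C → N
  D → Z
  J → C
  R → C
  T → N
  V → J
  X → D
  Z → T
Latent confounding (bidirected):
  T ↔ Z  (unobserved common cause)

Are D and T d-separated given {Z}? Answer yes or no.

No — D and T are d-connected given {Z}.

Bayes-Ball from D | {Z} reaches {N,T,X}.
T ∈ reach(D|{Z}) ⇒ D ⊥̸ T | {Z}.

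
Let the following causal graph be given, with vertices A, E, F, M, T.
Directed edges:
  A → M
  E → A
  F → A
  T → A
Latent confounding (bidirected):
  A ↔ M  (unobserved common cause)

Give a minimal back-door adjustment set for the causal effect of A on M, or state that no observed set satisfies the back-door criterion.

desc(A)\{A}={M}; candidates ⊆ {E,F,T}.
A↔M: latent back-door arc(s) into A.
size 0: {}; under {} A still reaches {E,F,M,T} ∋ M.
size 1: {E}, {F}, {T}; under {E} A still reaches {F,M,T} ∋ M.
size 2: {E,F}, {E,T}, {F,T}; under {E,F} A still reaches {M,T} ∋ M.
A↔M cannot be blocked by any observed set — no back-door set.

A→M: no observed back-door set.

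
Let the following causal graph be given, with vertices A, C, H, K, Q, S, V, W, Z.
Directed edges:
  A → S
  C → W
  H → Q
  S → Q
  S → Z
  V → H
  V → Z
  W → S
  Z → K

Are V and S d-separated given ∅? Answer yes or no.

Yes — V ⊥ S | ∅.

Bayes-Ball from V | ∅ reaches {H,K,Q,Z}.
S ∉ reach(V|∅) ⇒ V ⊥ S | ∅.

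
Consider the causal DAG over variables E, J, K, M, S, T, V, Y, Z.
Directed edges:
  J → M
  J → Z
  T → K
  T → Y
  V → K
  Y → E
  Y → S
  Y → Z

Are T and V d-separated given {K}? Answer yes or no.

No — T and V are d-connected given {K}.

Bayes-Ball from T | {K} reaches {E,S,V,Y,Z}.
V ∈ reach(T|{K}) ⇒ T ⊥̸ V | {K}.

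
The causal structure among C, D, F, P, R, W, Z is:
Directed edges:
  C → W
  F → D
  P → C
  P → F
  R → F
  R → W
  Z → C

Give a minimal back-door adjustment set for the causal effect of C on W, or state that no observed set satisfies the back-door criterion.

desc(C)\{C}={W}; candidates ⊆ {D,F,P,R,Z}.
∅: C⊥W given ∅ in G with C→· removed — back-door holds.

C→W: minimal back-door set ∅.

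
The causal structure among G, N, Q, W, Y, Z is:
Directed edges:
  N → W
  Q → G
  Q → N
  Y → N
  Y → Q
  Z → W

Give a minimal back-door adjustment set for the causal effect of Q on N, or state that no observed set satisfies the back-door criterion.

desc(Q)\{Q}={G,N,W}; candidates ⊆ {Y,Z}.
size 0: {}; under {} Q still reaches {N,W,Y} ∋ N.
{Y}: Q⊥N given {Y} in G with Q→· removed — back-door holds.

Q→N: minimal back-door set {Y}.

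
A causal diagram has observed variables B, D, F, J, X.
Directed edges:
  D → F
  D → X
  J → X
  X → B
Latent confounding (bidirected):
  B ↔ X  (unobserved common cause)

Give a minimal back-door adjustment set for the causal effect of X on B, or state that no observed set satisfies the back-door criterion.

X→B: no observed back-door set.

desc(X)\{X}={B}; candidates ⊆ {D,F,J}.
X↔B: latent back-door arc(s) into X.
size 0: {}; under {} X still reaches {B,D,F,J} ∋ B.
size 1: {D}, {F}, {J}; under {D} X still reaches {B,J} ∋ B.
size 2: {D,F}, {D,J}, {F,J}; under {D,F} X still reaches {B,J} ∋ B.
X↔B cannot be blocked by any observed set — no back-door set.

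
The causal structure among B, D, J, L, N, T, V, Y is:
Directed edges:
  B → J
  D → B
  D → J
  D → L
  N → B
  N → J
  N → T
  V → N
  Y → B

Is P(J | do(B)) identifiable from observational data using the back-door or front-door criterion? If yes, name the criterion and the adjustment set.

desc(B)\{B}={J}; candidates ⊆ {D,L,N,T,V,Y}.
size 0: {}; under {} B still reaches {D,J,L,N,T,V,Y} ∋ J.
size 1: {D}, {L}, {N} …(+3); under {D} B still reaches {J,N,T,V,Y} ∋ J.
{D,N}: B⊥J given {D,N} in G with B→· removed — back-door holds.
P(J|do(B)) = Σ_{D,N} P(J|B,D,N)·P(D,N).

P(J|do(B)): backdoor, adjust for {D, N}.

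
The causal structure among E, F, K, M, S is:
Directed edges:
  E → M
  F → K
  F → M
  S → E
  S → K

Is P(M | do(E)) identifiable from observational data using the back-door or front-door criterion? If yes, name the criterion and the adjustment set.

P(M|do(E)): backdoor, adjust for ∅.

desc(E)\{E}={M}; candidates ⊆ {F,K,S}.
∅: E⊥M given ∅ in G with E→· removed — back-door holds.
P(M|do(E)) = P(M|E) — no adjustment needed.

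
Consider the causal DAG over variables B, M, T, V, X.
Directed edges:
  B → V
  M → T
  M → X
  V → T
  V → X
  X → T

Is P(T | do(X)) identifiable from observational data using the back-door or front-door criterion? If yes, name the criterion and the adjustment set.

desc(X)\{X}={T}; candidates ⊆ {B,M,V}.
size 0: {}; under {} X still reaches {B,M,T,V} ∋ T.
size 1: {B}, {M}, {V}; under {B} X still reaches {M,T,V} ∋ T.
{M,V}: X⊥T given {M,V} in G with X→· removed — back-door holds.
P(T|do(X)) = Σ_{M,V} P(T|X,M,V)·P(M,V).

P(T|do(X)): backdoor, adjust for {M, V}.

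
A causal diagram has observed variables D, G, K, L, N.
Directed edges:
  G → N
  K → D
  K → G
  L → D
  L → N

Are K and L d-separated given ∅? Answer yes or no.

Yes — K ⊥ L | ∅.

Bayes-Ball from K | ∅ reaches {D,G,N}.
L ∉ reach(K|∅) ⇒ K ⊥ L | ∅.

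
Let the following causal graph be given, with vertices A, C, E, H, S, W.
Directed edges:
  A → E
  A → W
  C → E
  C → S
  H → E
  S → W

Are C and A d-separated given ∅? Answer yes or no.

Bayes-Ball from C | ∅ reaches {E,S,W}.
A ∉ reach(C|∅) ⇒ C ⊥ A | ∅.

Yes — C ⊥ A | ∅.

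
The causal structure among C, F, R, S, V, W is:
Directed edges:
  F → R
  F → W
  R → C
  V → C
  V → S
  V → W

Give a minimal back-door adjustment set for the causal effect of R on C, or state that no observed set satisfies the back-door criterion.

R→C: minimal back-door set ∅.

desc(R)\{R}={C}; candidates ⊆ {F,S,V,W}.
∅: R⊥C given ∅ in G with R→· removed — back-door holds.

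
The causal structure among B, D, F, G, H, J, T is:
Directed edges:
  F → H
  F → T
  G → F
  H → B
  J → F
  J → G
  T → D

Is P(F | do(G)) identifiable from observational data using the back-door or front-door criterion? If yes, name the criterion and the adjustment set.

P(F|do(G)): backdoor, adjust for {J}.

desc(G)\{G}={B,D,F,H,T}; candidates ⊆ {J}.
size 0: {}; under {} G still reaches {B,D,F,H,J,T} ∋ F.
{J}: G⊥F given {J} in G with G→· removed — back-door holds.
P(F|do(G)) = Σ_{J} P(F|G,J)·P(J).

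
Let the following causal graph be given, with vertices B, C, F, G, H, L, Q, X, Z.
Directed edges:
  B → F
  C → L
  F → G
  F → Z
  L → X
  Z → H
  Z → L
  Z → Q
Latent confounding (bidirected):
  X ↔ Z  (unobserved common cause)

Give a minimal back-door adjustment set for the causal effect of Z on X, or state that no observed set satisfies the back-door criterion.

desc(Z)\{Z}={H,L,Q,X}; candidates ⊆ {B,C,F,G}.
Z↔X: latent back-door arc(s) into Z.
size 0: {}; under {} Z still reaches {B,F,G,X} ∋ X.
size 1: {B}, {C}, {F} …(+1); under {B} Z still reaches {F,G,X} ∋ X.
size 2: {B,C}, {B,F}, {B,G} …(+3); under {B,C} Z still reaches {F,G,X} ∋ X.
Z↔X cannot be blocked by any observed set — no back-door set.

Z→X: no observed back-door set.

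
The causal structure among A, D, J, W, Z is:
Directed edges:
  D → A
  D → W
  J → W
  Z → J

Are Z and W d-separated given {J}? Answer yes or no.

Yes — Z ⊥ W | {J}.

Bayes-Ball from Z | {J} reaches ∅.
W ∉ reach(Z|{J}) ⇒ Z ⊥ W | {J}.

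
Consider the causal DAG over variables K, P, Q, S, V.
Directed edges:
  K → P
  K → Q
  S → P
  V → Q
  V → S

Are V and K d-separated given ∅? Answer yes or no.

Bayes-Ball from V | ∅ reaches {P,Q,S}.
K ∉ reach(V|∅) ⇒ V ⊥ K | ∅.

Yes — V ⊥ K | ∅.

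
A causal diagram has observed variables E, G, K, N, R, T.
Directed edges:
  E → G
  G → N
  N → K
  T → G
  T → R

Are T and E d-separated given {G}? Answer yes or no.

No — T and E are d-connected given {G}.

Bayes-Ball from T | {G} reaches {E,R}.
E ∈ reach(T|{G}) ⇒ T ⊥̸ E | {G}.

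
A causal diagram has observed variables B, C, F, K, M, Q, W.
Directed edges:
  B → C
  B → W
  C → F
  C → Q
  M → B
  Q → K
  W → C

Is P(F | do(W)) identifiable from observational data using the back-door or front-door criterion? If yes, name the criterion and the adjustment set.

desc(W)\{W}={C,F,K,Q}; candidates ⊆ {B,M}.
size 0: {}; under {} W still reaches {B,C,F,K,M,Q} ∋ F.
{B}: W⊥F given {B} in G with W→· removed — back-door holds.
P(F|do(W)) = Σ_{B} P(F|W,B)·P(B).

P(F|do(W)): backdoor, adjust for {B}.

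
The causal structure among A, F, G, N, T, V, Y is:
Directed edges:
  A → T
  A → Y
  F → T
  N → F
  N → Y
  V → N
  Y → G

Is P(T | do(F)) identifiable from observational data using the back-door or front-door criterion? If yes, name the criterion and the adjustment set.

P(T|do(F)): backdoor, adjust for ∅.

desc(F)\{F}={T}; candidates ⊆ {A,G,N,V,Y}.
∅: F⊥T given ∅ in G with F→· removed — back-door holds.
P(T|do(F)) = P(T|F) — no adjustment needed.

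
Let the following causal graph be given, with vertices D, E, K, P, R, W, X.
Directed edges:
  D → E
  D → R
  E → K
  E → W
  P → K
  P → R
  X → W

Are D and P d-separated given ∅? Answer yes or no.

Yes — D ⊥ P | ∅.

Bayes-Ball from D | ∅ reaches {E,K,R,W}.
P ∉ reach(D|∅) ⇒ D ⊥ P | ∅.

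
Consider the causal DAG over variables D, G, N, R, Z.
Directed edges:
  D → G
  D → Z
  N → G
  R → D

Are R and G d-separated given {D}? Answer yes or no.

Bayes-Ball from R | {D} reaches ∅.
G ∉ reach(R|{D}) ⇒ R ⊥ G | {D}.

Yes — R ⊥ G | {D}.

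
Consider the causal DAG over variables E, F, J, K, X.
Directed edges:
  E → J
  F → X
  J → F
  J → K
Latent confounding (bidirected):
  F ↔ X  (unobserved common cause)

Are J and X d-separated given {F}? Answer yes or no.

No — J and X are d-connected given {F}.

Bayes-Ball from J | {F} reaches {E,K,X}.
X ∈ reach(J|{F}) ⇒ J ⊥̸ X | {F}.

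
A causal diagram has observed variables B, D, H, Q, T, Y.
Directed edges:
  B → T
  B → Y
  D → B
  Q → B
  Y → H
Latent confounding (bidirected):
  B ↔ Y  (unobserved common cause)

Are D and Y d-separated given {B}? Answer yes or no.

Bayes-Ball from D | {B} reaches {H,Q,Y}.
Y ∈ reach(D|{B}) ⇒ D ⊥̸ Y | {B}.

No — D and Y are d-connected given {B}.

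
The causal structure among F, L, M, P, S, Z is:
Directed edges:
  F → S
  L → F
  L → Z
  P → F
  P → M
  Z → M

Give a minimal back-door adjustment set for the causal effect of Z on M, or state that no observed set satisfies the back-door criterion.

desc(Z)\{Z}={M}; candidates ⊆ {F,L,P,S}.
∅: Z⊥M given ∅ in G with Z→· removed — back-door holds.

Z→M: minimal back-door set ∅.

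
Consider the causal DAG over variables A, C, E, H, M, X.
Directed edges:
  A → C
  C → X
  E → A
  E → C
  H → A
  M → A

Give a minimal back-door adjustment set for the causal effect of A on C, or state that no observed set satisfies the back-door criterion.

A→C: minimal back-door set {E}.

desc(A)\{A}={C,X}; candidates ⊆ {E,H,M}.
size 0: {}; under {} A still reaches {C,E,H,M,X} ∋ C.
{E}: A⊥C given {E} in G with A→· removed — back-door holds.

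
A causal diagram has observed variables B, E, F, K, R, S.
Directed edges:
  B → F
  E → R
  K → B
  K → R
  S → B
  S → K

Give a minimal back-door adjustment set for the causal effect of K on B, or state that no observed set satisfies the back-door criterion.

K→B: minimal back-door set {S}.

desc(K)\{K}={B,F,R}; candidates ⊆ {E,S}.
size 0: {}; under {} K still reaches {B,F,S} ∋ B.
{S}: K⊥B given {S} in G with K→· removed — back-door holds.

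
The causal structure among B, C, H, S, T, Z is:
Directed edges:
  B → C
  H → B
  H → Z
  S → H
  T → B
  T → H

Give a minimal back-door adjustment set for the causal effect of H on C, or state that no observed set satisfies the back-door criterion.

desc(H)\{H}={B,C,Z}; candidates ⊆ {S,T}.
size 0: {}; under {} H still reaches {B,C,S,T} ∋ C.
{T}: H⊥C given {T} in G with H→· removed — back-door holds.

H→C: minimal back-door set {T}.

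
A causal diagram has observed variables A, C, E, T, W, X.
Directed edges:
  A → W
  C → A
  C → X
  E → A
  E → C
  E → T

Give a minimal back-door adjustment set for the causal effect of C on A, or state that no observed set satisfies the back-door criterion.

C→A: minimal back-door set {E}.

desc(C)\{C}={A,W,X}; candidates ⊆ {E,T}.
size 0: {}; under {} C still reaches {A,E,T,W} ∋ A.
{E}: C⊥A given {E} in G with C→· removed — back-door holds.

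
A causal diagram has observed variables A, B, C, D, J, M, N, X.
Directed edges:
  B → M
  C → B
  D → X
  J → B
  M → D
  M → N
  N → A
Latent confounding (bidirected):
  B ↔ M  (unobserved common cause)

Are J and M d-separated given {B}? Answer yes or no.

Bayes-Ball from J | {B} reaches {A,C,D,M,N,X}.
M ∈ reach(J|{B}) ⇒ J ⊥̸ M | {B}.

No — J and M are d-connected given {B}.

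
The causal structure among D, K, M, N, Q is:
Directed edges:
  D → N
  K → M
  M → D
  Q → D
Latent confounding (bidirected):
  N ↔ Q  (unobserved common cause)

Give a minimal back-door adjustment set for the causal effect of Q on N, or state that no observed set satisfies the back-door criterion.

desc(Q)\{Q}={D,N}; candidates ⊆ {K,M}.
Q↔N: latent back-door arc(s) into Q.
size 0: {}; under {} Q still reaches {N} ∋ N.
size 1: {K}, {M}; under {K} Q still reaches {N} ∋ N.
size 2: {K,M}; under {K,M} Q still reaches {N} ∋ N.
Q↔N cannot be blocked by any observed set — no back-door set.

Q→N: no observed back-door set.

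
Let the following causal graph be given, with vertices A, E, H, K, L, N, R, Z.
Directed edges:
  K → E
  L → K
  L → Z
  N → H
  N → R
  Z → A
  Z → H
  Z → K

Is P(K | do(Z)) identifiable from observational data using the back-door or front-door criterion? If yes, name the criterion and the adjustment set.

P(K|do(Z)): backdoor, adjust for {L}.

desc(Z)\{Z}={A,E,H,K}; candidates ⊆ {L,N,R}.
size 0: {}; under {} Z still reaches {E,K,L} ∋ K.
{L}: Z⊥K given {L} in G with Z→· removed — back-door holds.
P(K|do(Z)) = Σ_{L} P(K|Z,L)·P(L).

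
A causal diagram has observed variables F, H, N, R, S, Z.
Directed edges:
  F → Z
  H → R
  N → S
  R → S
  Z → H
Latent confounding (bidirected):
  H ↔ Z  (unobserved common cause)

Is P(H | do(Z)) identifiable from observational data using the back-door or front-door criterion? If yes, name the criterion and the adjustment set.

P(H|do(Z)): not identifiable (no BD/FD set).

desc(Z)\{Z}={H,R,S}; candidates ⊆ {F,N}.
Z↔H: latent back-door arc(s) into Z.
size 0: {}; under {} Z still reaches {F,H,R,S} ∋ H.
size 1: {F}, {N}; under {F} Z still reaches {H,R,S} ∋ H.
size 2: {F,N}; under {F,N} Z still reaches {H,R,S} ∋ H.
Z↔H cannot be blocked by any observed set — no back-door set.
No mediator lies on a directed Z→…→H path.
Neither criterion identifies P(H|do(Z)) in this graph.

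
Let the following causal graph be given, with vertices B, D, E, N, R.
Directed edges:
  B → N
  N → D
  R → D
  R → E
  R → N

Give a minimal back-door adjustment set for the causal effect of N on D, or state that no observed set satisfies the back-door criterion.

desc(N)\{N}={D}; candidates ⊆ {B,E,R}.
size 0: {}; under {} N still reaches {B,D,E,R} ∋ D.
{R}: N⊥D given {R} in G with N→· removed — back-door holds.

N→D: minimal back-door set {R}.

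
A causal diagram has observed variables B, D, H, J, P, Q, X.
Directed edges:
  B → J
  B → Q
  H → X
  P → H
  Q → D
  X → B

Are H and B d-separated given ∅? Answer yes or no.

Bayes-Ball from H | ∅ reaches {B,D,J,P,Q,X}.
B ∈ reach(H|∅) ⇒ H ⊥̸ B | ∅.

No — H and B are d-connected given ∅.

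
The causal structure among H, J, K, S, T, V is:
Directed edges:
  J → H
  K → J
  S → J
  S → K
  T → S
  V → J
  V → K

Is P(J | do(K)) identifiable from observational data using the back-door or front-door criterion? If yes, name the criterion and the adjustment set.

desc(K)\{K}={H,J}; candidates ⊆ {S,T,V}.
size 0: {}; under {} K still reaches {H,J,S,T,V} ∋ J.
size 1: {S}, {T}, {V}; under {S} K still reaches {H,J,V} ∋ J.
{S,V}: K⊥J given {S,V} in G with K→· removed — back-door holds.
P(J|do(K)) = Σ_{S,V} P(J|K,S,V)·P(S,V).

P(J|do(K)): backdoor, adjust for {S, V}.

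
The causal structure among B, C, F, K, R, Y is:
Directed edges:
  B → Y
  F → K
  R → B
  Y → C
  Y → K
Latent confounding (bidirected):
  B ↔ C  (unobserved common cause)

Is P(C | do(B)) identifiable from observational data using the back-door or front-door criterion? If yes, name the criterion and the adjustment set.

P(C|do(B)): frontdoor, adjust for {Y}.

desc(B)\{B}={C,K,Y}; candidates ⊆ {F,R}.
B↔C: latent back-door arc(s) into B.
size 0: {}; under {} B still reaches {C,R} ∋ C.
size 1: {F}, {R}; under {F} B still reaches {C,R} ∋ C.
size 2: {F,R}; under {F,R} B still reaches {C} ∋ C.
B↔C cannot be blocked by any observed set — no back-door set.
{Y}: (i) intercepts every directed B→C path; (ii) no back-door B→{Y}; (iii) {B} blocks every back-door {Y}→C. Front-door holds.
P(C|do(B)) = Σ_{Y} P(Y|B) Σ_{B'} P(C|Y,B')P(B').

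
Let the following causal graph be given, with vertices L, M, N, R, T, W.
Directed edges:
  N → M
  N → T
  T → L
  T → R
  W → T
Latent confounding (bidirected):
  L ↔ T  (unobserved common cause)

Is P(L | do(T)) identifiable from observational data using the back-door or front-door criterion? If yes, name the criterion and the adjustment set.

P(L|do(T)): not identifiable (no BD/FD set).

desc(T)\{T}={L,R}; candidates ⊆ {M,N,W}.
T↔L: latent back-door arc(s) into T.
size 0: {}; under {} T still reaches {L,M,N,W} ∋ L.
size 1: {M}, {N}, {W}; under {M} T still reaches {L,N,W} ∋ L.
size 2: {M,N}, {M,W}, {N,W}; under {M,N} T still reaches {L,W} ∋ L.
T↔L cannot be blocked by any observed set — no back-door set.
No mediator lies on a directed T→…→L path.
Neither criterion identifies P(L|do(T)) in this graph.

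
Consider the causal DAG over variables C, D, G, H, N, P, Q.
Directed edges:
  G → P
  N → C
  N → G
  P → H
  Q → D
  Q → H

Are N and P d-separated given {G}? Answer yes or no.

Yes — N ⊥ P | {G}.

Bayes-Ball from N | {G} reaches {C}.
P ∉ reach(N|{G}) ⇒ N ⊥ P | {G}.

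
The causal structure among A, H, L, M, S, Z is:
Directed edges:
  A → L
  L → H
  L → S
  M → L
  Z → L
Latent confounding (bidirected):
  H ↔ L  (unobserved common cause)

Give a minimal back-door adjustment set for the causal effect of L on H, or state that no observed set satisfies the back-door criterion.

desc(L)\{L}={H,S}; candidates ⊆ {A,M,Z}.
L↔H: latent back-door arc(s) into L.
size 0: {}; under {} L still reaches {A,H,M,Z} ∋ H.
size 1: {A}, {M}, {Z}; under {A} L still reaches {H,M,Z} ∋ H.
size 2: {A,M}, {A,Z}, {M,Z}; under {A,M} L still reaches {H,Z} ∋ H.
L↔H cannot be blocked by any observed set — no back-door set.

L→H: no observed back-door set.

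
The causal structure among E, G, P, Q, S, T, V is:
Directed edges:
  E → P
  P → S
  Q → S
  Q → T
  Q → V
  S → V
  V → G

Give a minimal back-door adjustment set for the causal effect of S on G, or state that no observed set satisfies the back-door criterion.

S→G: minimal back-door set {Q}.

desc(S)\{S}={G,V}; candidates ⊆ {E,P,Q,T}.
size 0: {}; under {} S still reaches {E,G,P,Q,T,V} ∋ G.
{Q}: S⊥G given {Q} in G with S→· removed — back-door holds.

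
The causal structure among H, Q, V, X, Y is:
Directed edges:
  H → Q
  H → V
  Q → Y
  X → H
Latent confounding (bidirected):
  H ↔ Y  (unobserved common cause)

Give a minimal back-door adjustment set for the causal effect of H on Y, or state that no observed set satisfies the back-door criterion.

H→Y: no observed back-door set.

desc(H)\{H}={Q,V,Y}; candidates ⊆ {X}.
H↔Y: latent back-door arc(s) into H.
size 0: {}; under {} H still reaches {X,Y} ∋ Y.
size 1: {X}; under {X} H still reaches {Y} ∋ Y.
H↔Y cannot be blocked by any observed set — no back-door set.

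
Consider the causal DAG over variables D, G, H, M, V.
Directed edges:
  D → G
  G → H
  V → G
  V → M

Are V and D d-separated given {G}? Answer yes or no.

No — V and D are d-connected given {G}.

Bayes-Ball from V | {G} reaches {D,M}.
D ∈ reach(V|{G}) ⇒ V ⊥̸ D | {G}.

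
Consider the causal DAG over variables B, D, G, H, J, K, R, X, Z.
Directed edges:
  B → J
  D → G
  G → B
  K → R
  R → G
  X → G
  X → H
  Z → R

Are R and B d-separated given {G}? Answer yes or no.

Yes — R ⊥ B | {G}.

Bayes-Ball from R | {G} reaches {D,H,K,X,Z}.
B ∉ reach(R|{G}) ⇒ R ⊥ B | {G}.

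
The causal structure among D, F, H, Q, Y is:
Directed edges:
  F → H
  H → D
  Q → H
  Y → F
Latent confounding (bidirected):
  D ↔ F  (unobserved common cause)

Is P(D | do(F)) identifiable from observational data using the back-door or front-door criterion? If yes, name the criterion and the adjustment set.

desc(F)\{F}={D,H}; candidates ⊆ {Q,Y}.
F↔D: latent back-door arc(s) into F.
size 0: {}; under {} F still reaches {D,Y} ∋ D.
size 1: {Q}, {Y}; under {Q} F still reaches {D,Y} ∋ D.
size 2: {Q,Y}; under {Q,Y} F still reaches {D} ∋ D.
F↔D cannot be blocked by any observed set — no back-door set.
{H}: (i) intercepts every directed F→D path; (ii) no back-door F→{H}; (iii) {F} blocks every back-door {H}→D. Front-door holds.
P(D|do(F)) = Σ_{H} P(H|F) Σ_{F'} P(D|H,F')P(F').

P(D|do(F)): frontdoor, adjust for {H}.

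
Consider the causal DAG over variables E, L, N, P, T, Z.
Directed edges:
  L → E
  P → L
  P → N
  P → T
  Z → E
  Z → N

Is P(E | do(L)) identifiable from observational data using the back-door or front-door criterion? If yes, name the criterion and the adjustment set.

desc(L)\{L}={E}; candidates ⊆ {N,P,T,Z}.
∅: L⊥E given ∅ in G with L→· removed — back-door holds.
P(E|do(L)) = P(E|L) — no adjustment needed.

P(E|do(L)): backdoor, adjust for ∅.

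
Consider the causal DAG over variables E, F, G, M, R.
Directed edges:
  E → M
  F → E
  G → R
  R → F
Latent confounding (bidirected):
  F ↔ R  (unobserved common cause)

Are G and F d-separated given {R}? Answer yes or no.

No — G and F are d-connected given {R}.

Bayes-Ball from G | {R} reaches {E,F,M}.
F ∈ reach(G|{R}) ⇒ G ⊥̸ F | {R}.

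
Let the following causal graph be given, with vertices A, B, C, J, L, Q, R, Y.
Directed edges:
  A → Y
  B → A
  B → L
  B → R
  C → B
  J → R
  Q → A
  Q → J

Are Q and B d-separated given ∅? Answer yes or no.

Yes — Q ⊥ B | ∅.

Bayes-Ball from Q | ∅ reaches {A,J,R,Y}.
B ∉ reach(Q|∅) ⇒ Q ⊥ B | ∅.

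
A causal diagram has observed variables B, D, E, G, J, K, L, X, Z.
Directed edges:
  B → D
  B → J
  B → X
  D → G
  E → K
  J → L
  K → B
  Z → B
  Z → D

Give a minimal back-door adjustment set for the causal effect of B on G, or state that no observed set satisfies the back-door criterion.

B→G: minimal back-door set {Z}.

desc(B)\{B}={D,G,J,L,X}; candidates ⊆ {E,K,Z}.
size 0: {}; under {} B still reaches {D,E,G,K,Z} ∋ G.
{Z}: B⊥G given {Z} in G with B→· removed — back-door holds.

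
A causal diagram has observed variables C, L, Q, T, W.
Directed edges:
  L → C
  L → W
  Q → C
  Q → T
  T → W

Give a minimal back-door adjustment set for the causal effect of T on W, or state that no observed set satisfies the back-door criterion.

desc(T)\{T}={W}; candidates ⊆ {C,L,Q}.
∅: T⊥W given ∅ in G with T→· removed — back-door holds.

T→W: minimal back-door set ∅.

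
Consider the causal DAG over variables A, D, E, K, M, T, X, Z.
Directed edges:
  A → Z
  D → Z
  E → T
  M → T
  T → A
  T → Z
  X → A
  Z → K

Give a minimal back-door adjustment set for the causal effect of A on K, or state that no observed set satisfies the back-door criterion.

desc(A)\{A}={K,Z}; candidates ⊆ {D,E,M,T,X}.
size 0: {}; under {} A still reaches {E,K,M,T,X,Z} ∋ K.
{T}: A⊥K given {T} in G with A→· removed — back-door holds.

A→K: minimal back-door set {T}.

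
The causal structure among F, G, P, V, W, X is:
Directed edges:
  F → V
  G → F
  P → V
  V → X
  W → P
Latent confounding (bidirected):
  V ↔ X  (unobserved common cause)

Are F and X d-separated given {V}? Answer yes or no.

No — F and X are d-connected given {V}.

Bayes-Ball from F | {V} reaches {G,P,W,X}.
X ∈ reach(F|{V}) ⇒ F ⊥̸ X | {V}.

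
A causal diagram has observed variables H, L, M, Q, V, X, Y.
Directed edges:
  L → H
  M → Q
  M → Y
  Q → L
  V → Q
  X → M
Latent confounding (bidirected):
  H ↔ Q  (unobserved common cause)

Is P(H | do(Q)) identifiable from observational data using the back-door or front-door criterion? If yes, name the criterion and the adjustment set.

desc(Q)\{Q}={H,L}; candidates ⊆ {M,V,X,Y}.
Q↔H: latent back-door arc(s) into Q.
size 0: {}; under {} Q still reaches {H,M,V,X,Y} ∋ H.
size 1: {M}, {V}, {X} …(+1); under {M} Q still reaches {H,V} ∋ H.
size 2: {M,V}, {M,X}, {M,Y} …(+3); under {M,V} Q still reaches {H} ∋ H.
Q↔H cannot be blocked by any observed set — no back-door set.
{L}: (i) intercepts every directed Q→H path; (ii) no back-door Q→{L}; (iii) {Q} blocks every back-door {L}→H. Front-door holds.
P(H|do(Q)) = Σ_{L} P(L|Q) Σ_{Q'} P(H|L,Q')P(Q').

P(H|do(Q)): frontdoor, adjust for {L}.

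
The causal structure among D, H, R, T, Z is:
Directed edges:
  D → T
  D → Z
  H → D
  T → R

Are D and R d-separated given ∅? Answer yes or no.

Bayes-Ball from D | ∅ reaches {H,R,T,Z}.
R ∈ reach(D|∅) ⇒ D ⊥̸ R | ∅.

No — D and R are d-connected given ∅.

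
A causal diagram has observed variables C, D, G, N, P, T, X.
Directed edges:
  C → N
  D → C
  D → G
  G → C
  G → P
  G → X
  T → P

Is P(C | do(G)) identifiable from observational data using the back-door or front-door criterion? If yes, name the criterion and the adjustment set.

desc(G)\{G}={C,N,P,X}; candidates ⊆ {D,T}.
size 0: {}; under {} G still reaches {C,D,N} ∋ C.
{D}: G⊥C given {D} in G with G→· removed — back-door holds.
P(C|do(G)) = Σ_{D} P(C|G,D)·P(D).

P(C|do(G)): backdoor, adjust for {D}.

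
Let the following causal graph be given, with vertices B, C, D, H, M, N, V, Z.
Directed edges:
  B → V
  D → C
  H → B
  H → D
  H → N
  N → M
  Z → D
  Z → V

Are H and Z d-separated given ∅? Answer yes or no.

Yes — H ⊥ Z | ∅.

Bayes-Ball from H | ∅ reaches {B,C,D,M,N,V}.
Z ∉ reach(H|∅) ⇒ H ⊥ Z | ∅.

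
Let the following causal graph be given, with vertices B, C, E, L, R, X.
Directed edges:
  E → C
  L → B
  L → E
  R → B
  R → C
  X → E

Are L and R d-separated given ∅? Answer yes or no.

Bayes-Ball from L | ∅ reaches {B,C,E}.
R ∉ reach(L|∅) ⇒ L ⊥ R | ∅.

Yes — L ⊥ R | ∅.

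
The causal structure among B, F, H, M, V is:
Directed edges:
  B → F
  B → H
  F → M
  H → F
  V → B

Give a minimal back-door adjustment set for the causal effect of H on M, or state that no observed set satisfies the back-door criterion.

H→M: minimal back-door set {B}.

desc(H)\{H}={F,M}; candidates ⊆ {B,V}.
size 0: {}; under {} H still reaches {B,F,M,V} ∋ M.
{B}: H⊥M given {B} in G with H→· removed — back-door holds.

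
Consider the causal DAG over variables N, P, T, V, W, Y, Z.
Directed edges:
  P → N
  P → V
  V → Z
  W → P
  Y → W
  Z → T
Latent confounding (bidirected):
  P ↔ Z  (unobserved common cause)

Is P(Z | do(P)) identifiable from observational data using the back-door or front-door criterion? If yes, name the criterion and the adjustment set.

P(Z|do(P)): frontdoor, adjust for {V}.

desc(P)\{P}={N,T,V,Z}; candidates ⊆ {W,Y}.
P↔Z: latent back-door arc(s) into P.
size 0: {}; under {} P still reaches {T,W,Y,Z} ∋ Z.
size 1: {W}, {Y}; under {W} P still reaches {T,Z} ∋ Z.
size 2: {W,Y}; under {W,Y} P still reaches {T,Z} ∋ Z.
P↔Z cannot be blocked by any observed set — no back-door set.
{V}: (i) intercepts every directed P→Z path; (ii) no back-door P→{V}; (iii) {P} blocks every back-door {V}→Z. Front-door holds.
P(Z|do(P)) = Σ_{V} P(V|P) Σ_{P'} P(Z|V,P')P(P').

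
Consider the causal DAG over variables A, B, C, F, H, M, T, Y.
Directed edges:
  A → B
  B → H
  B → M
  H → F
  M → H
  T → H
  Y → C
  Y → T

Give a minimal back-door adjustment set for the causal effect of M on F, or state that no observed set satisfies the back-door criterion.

desc(M)\{M}={F,H}; candidates ⊆ {A,B,C,T,Y}.
size 0: {}; under {} M still reaches {A,B,F,H} ∋ F.
{B}: M⊥F given {B} in G with M→· removed — back-door holds.

M→F: minimal back-door set {B}.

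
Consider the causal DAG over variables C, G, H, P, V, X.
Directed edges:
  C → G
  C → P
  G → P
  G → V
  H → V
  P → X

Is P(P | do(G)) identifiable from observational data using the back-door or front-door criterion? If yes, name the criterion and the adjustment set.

P(P|do(G)): backdoor, adjust for {C}.

desc(G)\{G}={P,V,X}; candidates ⊆ {C,H}.
size 0: {}; under {} G still reaches {C,P,X} ∋ P.
{C}: G⊥P given {C} in G with G→· removed — back-door holds.
P(P|do(G)) = Σ_{C} P(P|G,C)·P(C).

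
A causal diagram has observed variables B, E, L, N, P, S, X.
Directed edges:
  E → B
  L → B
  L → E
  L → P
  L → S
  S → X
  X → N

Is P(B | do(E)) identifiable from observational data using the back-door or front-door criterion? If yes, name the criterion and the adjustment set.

P(B|do(E)): backdoor, adjust for {L}.

desc(E)\{E}={B}; candidates ⊆ {L,N,P,S,X}.
size 0: {}; under {} E still reaches {B,L,N,P,S,X} ∋ B.
{L}: E⊥B given {L} in G with E→· removed — back-door holds.
P(B|do(E)) = Σ_{L} P(B|E,L)·P(L).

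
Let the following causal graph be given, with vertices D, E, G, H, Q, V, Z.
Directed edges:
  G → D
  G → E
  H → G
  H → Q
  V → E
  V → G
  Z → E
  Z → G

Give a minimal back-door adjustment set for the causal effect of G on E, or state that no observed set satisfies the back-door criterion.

desc(G)\{G}={D,E}; candidates ⊆ {H,Q,V,Z}.
size 0: {}; under {} G still reaches {E,H,Q,V,Z} ∋ E.
size 1: {H}, {Q}, {V} …(+1); under {H} G still reaches {E,V,Z} ∋ E.
{V,Z}: G⊥E given {V,Z} in G with G→· removed — back-door holds.

G→E: minimal back-door set {V, Z}.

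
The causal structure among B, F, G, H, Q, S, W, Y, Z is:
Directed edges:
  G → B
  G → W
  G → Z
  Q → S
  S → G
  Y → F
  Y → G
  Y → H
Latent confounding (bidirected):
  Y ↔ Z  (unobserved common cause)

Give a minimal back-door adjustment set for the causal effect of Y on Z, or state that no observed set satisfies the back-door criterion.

Y→Z: no observed back-door set.

desc(Y)\{Y}={B,F,G,H,W,Z}; candidates ⊆ {Q,S}.
Y↔Z: latent back-door arc(s) into Y.
size 0: {}; under {} Y still reaches {Z} ∋ Z.
size 1: {Q}, {S}; under {Q} Y still reaches {Z} ∋ Z.
size 2: {Q,S}; under {Q,S} Y still reaches {Z} ∋ Z.
Y↔Z cannot be blocked by any observed set — no back-door set.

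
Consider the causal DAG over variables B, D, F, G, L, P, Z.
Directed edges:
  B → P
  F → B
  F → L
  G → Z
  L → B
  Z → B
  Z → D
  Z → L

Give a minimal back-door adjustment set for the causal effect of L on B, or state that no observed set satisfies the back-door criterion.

desc(L)\{L}={B,P}; candidates ⊆ {D,F,G,Z}.
size 0: {}; under {} L still reaches {B,D,F,G,P,Z} ∋ B.
size 1: {D}, {F}, {G} …(+1); under {D} L still reaches {B,F,G,P,Z} ∋ B.
{F,Z}: L⊥B given {F,Z} in G with L→· removed — back-door holds.

L→B: minimal back-door set {F, Z}.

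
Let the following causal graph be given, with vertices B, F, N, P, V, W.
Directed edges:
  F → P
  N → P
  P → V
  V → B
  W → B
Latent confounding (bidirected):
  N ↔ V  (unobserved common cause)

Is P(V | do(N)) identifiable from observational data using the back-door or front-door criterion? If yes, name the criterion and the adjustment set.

desc(N)\{N}={B,P,V}; candidates ⊆ {F,W}.
N↔V: latent back-door arc(s) into N.
size 0: {}; under {} N still reaches {B,V} ∋ V.
size 1: {F}, {W}; under {F} N still reaches {B,V} ∋ V.
size 2: {F,W}; under {F,W} N still reaches {B,V} ∋ V.
N↔V cannot be blocked by any observed set — no back-door set.
{P}: (i) intercepts every directed N→V path; (ii) no back-door N→{P}; (iii) {N} blocks every back-door {P}→V. Front-door holds.
P(V|do(N)) = Σ_{P} P(P|N) Σ_{N'} P(V|P,N')P(N').

P(V|do(N)): frontdoor, adjust for {P}.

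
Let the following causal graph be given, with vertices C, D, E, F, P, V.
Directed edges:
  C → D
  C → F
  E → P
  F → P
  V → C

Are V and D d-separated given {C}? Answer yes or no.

Bayes-Ball from V | {C} reaches ∅.
D ∉ reach(V|{C}) ⇒ V ⊥ D | {C}.

Yes — V ⊥ D | {C}.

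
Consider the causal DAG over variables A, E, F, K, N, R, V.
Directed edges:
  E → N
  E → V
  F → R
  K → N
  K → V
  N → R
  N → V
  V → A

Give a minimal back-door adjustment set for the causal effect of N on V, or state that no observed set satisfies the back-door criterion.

N→V: minimal back-door set {E, K}.

desc(N)\{N}={A,R,V}; candidates ⊆ {E,F,K}.
size 0: {}; under {} N still reaches {A,E,K,V} ∋ V.
size 1: {E}, {F}, {K}; under {E} N still reaches {A,K,V} ∋ V.
{E,K}: N⊥V given {E,K} in G with N→· removed — back-door holds.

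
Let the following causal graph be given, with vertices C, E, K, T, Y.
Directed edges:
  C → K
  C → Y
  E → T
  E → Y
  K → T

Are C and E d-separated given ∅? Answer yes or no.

Yes — C ⊥ E | ∅.

Bayes-Ball from C | ∅ reaches {K,T,Y}.
E ∉ reach(C|∅) ⇒ C ⊥ E | ∅.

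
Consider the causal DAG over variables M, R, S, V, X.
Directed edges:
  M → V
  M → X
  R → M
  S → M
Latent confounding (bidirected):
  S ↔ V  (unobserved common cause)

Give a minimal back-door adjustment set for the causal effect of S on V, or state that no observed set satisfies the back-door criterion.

S→V: no observed back-door set.

desc(S)\{S}={M,V,X}; candidates ⊆ {R}.
S↔V: latent back-door arc(s) into S.
size 0: {}; under {} S still reaches {V} ∋ V.
size 1: {R}; under {R} S still reaches {V} ∋ V.
S↔V cannot be blocked by any observed set — no back-door set.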